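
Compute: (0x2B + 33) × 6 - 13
Convert 0x2B (hexadecimal) → 2×16 + 11 = 43 (decimal)
Expression in decimal: (43 + 33) × 6 - 13
Parentheses first: 43 + 33 = 76
Multiply: 76 × 6 = 456
Subtract: 456 - 13 = 443
443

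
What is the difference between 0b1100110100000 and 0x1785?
Convert 0b1100110100000 (binary) → 4096 + 2048 + 256 + 128 + 32 = 6560 (decimal)
Convert 0x1785 (hexadecimal) → 1×4096 + 7×256 + 8×16 + 5 = 6021 (decimal)
Difference: |6560 - 6021| = 539
539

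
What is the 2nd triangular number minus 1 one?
The 2nd triangular number = 2×3/2 = 3
Convert 1 one (place-value notation) → 1 (decimal)
Compute 3 - 1 = 2
2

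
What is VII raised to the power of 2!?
Convert VII (Roman numeral) → 5 + 1 + 1 = 7 (decimal)
Convert 2! (factorial) → 2 (decimal)
Compute 7 ^ 2 = 49
49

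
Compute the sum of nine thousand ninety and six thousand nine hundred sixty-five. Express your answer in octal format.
Convert nine thousand ninety (English words) → 9×1000 + 90 = 9090 (decimal)
Convert six thousand nine hundred sixty-five (English words) → 6×1000 + 9×100 + 65 = 6965 (decimal)
Compute 9090 + 6965 = 16055
Convert 16055 (decimal) → 16055 = 3×4096 + 7×512 + 2×64 + 6×8 + 7 → 0o37267 (octal)
0o37267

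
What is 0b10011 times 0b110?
Convert 0b10011 (binary) → 16 + 2 + 1 = 19 (decimal)
Convert 0b110 (binary) → 4 + 2 = 6 (decimal)
Compute 19 × 6 = 114
114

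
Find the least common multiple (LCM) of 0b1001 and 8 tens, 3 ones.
Convert 0b1001 (binary) → 8 + 1 = 9 (decimal)
Convert 8 tens, 3 ones (place-value notation) → 8×10 + 3 = 83 (decimal)
Compute lcm(9, 83) = 747
747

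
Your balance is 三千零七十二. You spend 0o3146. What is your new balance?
Convert 三千零七十二 (Chinese numeral) → 3×1000 + 7×10 + 2 = 3072 (decimal)
Convert 0o3146 (octal) → 3×512 + 1×64 + 4×8 + 6 = 1638 (decimal)
Compute 3072 - 1638 = 1434
1434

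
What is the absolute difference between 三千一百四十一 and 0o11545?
Convert 三千一百四十一 (Chinese numeral) → 3×1000 + 1×100 + 4×10 + 1 = 3141 (decimal)
Convert 0o11545 (octal) → 1×4096 + 1×512 + 5×64 + 4×8 + 5 = 4965 (decimal)
Compute |3141 - 4965| = 1824
1824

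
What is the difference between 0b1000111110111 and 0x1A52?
Convert 0b1000111110111 (binary) → 4096 + 256 + 128 + 64 + 32 + 16 + 4 + 2 + 1 = 4599 (decimal)
Convert 0x1A52 (hexadecimal) → 1×4096 + 10×256 + 5×16 + 2 = 6738 (decimal)
Difference: |4599 - 6738| = 2139
2139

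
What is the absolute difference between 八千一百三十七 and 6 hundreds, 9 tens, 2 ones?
Convert 八千一百三十七 (Chinese numeral) → 8×1000 + 1×100 + 3×10 + 7 = 8137 (decimal)
Convert 6 hundreds, 9 tens, 2 ones (place-value notation) → 6×100 + 9×10 + 2 = 692 (decimal)
Compute |8137 - 692| = 7445
7445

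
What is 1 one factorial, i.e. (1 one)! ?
Convert 1 one (place-value notation) → 1 (decimal)
Compute 1! = 1
1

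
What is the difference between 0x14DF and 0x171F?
Convert 0x14DF (hexadecimal) → 1×4096 + 4×256 + 13×16 + 15 = 5343 (decimal)
Convert 0x171F (hexadecimal) → 1×4096 + 7×256 + 1×16 + 15 = 5919 (decimal)
Difference: |5343 - 5919| = 576
576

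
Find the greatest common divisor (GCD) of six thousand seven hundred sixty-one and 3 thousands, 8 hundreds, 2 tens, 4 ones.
Convert six thousand seven hundred sixty-one (English words) → 6×1000 + 7×100 + 61 = 6761 (decimal)
Convert 3 thousands, 8 hundreds, 2 tens, 4 ones (place-value notation) → 3×1000 + 8×100 + 2×10 + 4 = 3824 (decimal)
Compute gcd(6761, 3824) = 1
1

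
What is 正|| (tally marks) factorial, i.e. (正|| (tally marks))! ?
Convert 正|| (tally marks) → 5 + 2 = 7 (decimal)
Compute 7! = 5040
5040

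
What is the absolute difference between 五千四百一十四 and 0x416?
Convert 五千四百一十四 (Chinese numeral) → 5×1000 + 4×100 + 1×10 + 4 = 5414 (decimal)
Convert 0x416 (hexadecimal) → 4×256 + 1×16 + 6 = 1046 (decimal)
Compute |5414 - 1046| = 4368
4368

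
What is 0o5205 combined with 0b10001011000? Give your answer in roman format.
Convert 0o5205 (octal) → 5×512 + 2×64 + 5 = 2693 (decimal)
Convert 0b10001011000 (binary) → 1024 + 64 + 16 + 8 = 1112 (decimal)
Compute 2693 + 1112 = 3805
Convert 3805 (decimal) → 3805 = 1000 + 1000 + 1000 + 500 + 100 + 100 + 100 + 5 → MMMDCCCV (Roman numeral)
MMMDCCCV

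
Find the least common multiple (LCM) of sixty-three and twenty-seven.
Convert sixty-three (English words) → 63 (decimal)
Convert twenty-seven (English words) → 27 (decimal)
Compute lcm(63, 27) = 189
189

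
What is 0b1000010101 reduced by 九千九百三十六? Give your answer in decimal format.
Convert 0b1000010101 (binary) → 512 + 16 + 4 + 1 = 533 (decimal)
Convert 九千九百三十六 (Chinese numeral) → 9×1000 + 9×100 + 3×10 + 6 = 9936 (decimal)
Compute 533 - 9936 = -9403
-9403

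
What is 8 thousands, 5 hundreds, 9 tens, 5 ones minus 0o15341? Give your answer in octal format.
Convert 8 thousands, 5 hundreds, 9 tens, 5 ones (place-value notation) → 8×1000 + 5×100 + 9×10 + 5 = 8595 (decimal)
Convert 0o15341 (octal) → 1×4096 + 5×512 + 3×64 + 4×8 + 1 = 6881 (decimal)
Compute 8595 - 6881 = 1714
Convert 1714 (decimal) → 1714 = 3×512 + 2×64 + 6×8 + 2 → 0o3262 (octal)
0o3262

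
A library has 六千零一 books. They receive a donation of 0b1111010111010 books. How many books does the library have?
Convert 六千零一 (Chinese numeral) → 6×1000 + 1 = 6001 (decimal)
Convert 0b1111010111010 (binary) → 4096 + 2048 + 1024 + 512 + 128 + 32 + 16 + 8 + 2 = 7866 (decimal)
Compute 6001 + 7866 = 13867
13867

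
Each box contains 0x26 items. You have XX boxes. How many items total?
Convert 0x26 (hexadecimal) → 2×16 + 6 = 38 (decimal)
Convert XX (Roman numeral) → 10 + 10 = 20 (decimal)
Compute 38 × 20 = 760
760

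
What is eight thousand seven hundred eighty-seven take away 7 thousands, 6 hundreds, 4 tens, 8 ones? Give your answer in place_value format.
Convert eight thousand seven hundred eighty-seven (English words) → 8×1000 + 7×100 + 87 = 8787 (decimal)
Convert 7 thousands, 6 hundreds, 4 tens, 8 ones (place-value notation) → 7×1000 + 6×100 + 4×10 + 8 = 7648 (decimal)
Compute 8787 - 7648 = 1139
Convert 1139 (decimal) → 1139 = 1×1000 + 1×100 + 3×10 + 9 → 1 thousand, 1 hundred, 3 tens, 9 ones (place-value notation)
1 thousand, 1 hundred, 3 tens, 9 ones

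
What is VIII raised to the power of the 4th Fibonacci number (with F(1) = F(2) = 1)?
Convert VIII (Roman numeral) → 5 + 1 + 1 + 1 = 8 (decimal)
Convert the 4th Fibonacci number (with F(1) = F(2) = 1) (Fibonacci index) → 1, 1, 2, 3 → 3 (decimal)
Compute 8 ^ 3 = 512
512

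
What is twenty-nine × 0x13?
Convert twenty-nine (English words) → 29 (decimal)
Convert 0x13 (hexadecimal) → 1×16 + 3 = 19 (decimal)
Compute 29 × 19 = 551
551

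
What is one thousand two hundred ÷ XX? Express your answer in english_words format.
Convert one thousand two hundred (English words) → 1×1000 + 2×100 = 1200 (decimal)
Convert XX (Roman numeral) → 10 + 10 = 20 (decimal)
Compute 1200 ÷ 20 = 60
Convert 60 (decimal) → sixty (English words)
sixty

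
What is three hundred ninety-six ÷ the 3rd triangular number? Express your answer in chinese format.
Convert three hundred ninety-six (English words) → 3×100 + 96 = 396 (decimal)
Convert the 3rd triangular number (triangular index) → 3×4/2 = 6 (decimal)
Compute 396 ÷ 6 = 66
Convert 66 (decimal) → 66 = 6×10 + 6 → 六十六 (Chinese numeral)
六十六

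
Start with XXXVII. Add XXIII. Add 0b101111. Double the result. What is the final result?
Convert XXXVII (Roman numeral) → 10 + 10 + 10 + 5 + 1 + 1 = 37 (decimal)
Start: 37
Convert XXIII (Roman numeral) → 10 + 10 + 1 + 1 + 1 = 23 (decimal)
37 + 23 = 60
Convert 0b101111 (binary) → 32 + 8 + 4 + 2 + 1 = 47 (decimal)
60 + 47 = 107
107 × 2 = 214
214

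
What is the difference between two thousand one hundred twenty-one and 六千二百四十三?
Convert two thousand one hundred twenty-one (English words) → 2×1000 + 1×100 + 21 = 2121 (decimal)
Convert 六千二百四十三 (Chinese numeral) → 6×1000 + 2×100 + 4×10 + 3 = 6243 (decimal)
Difference: |2121 - 6243| = 4122
4122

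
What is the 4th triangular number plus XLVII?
The 4th triangular number = 4×5/2 = 10
Convert XLVII (Roman numeral) → 40 + 5 + 1 + 1 = 47 (decimal)
Compute 10 + 47 = 57
57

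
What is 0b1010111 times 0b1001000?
Convert 0b1010111 (binary) → 64 + 16 + 4 + 2 + 1 = 87 (decimal)
Convert 0b1001000 (binary) → 64 + 8 = 72 (decimal)
Compute 87 × 72 = 6264
6264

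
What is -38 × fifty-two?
Convert fifty-two (English words) → 52 (decimal)
Compute -38 × 52 = -1976
-1976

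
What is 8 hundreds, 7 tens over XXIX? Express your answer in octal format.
Convert 8 hundreds, 7 tens (place-value notation) → 8×100 + 7×10 = 870 (decimal)
Convert XXIX (Roman numeral) → 10 + 10 + 9 = 29 (decimal)
Compute 870 ÷ 29 = 30
Convert 30 (decimal) → 30 = 3×8 + 6 → 0o36 (octal)
0o36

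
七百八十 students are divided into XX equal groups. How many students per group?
Convert 七百八十 (Chinese numeral) → 7×100 + 8×10 = 780 (decimal)
Convert XX (Roman numeral) → 10 + 10 = 20 (decimal)
Compute 780 ÷ 20 = 39
39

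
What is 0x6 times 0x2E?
Convert 0x6 (hexadecimal) → 6 (decimal)
Convert 0x2E (hexadecimal) → 2×16 + 14 = 46 (decimal)
Compute 6 × 46 = 276
276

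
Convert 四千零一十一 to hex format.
Convert 四千零一十一 (Chinese numeral) → 4×1000 + 1×10 + 1 = 4011 (decimal)
Convert 4011 (decimal) → 4011 = 15×256 + 10×16 + 11 → 0xFAB (hexadecimal)
0xFAB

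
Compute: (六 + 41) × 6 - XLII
Convert 六 (Chinese numeral) → 6 (decimal)
Convert XLII (Roman numeral) → 40 + 1 + 1 = 42 (decimal)
Expression in decimal: (6 + 41) × 6 - 42
Parentheses first: 6 + 41 = 47
Multiply: 47 × 6 = 282
Subtract: 282 - 42 = 240
240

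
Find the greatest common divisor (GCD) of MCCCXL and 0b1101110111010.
Convert MCCCXL (Roman numeral) → 1000 + 100 + 100 + 100 + 40 = 1340 (decimal)
Convert 0b1101110111010 (binary) → 4096 + 2048 + 512 + 256 + 128 + 32 + 16 + 8 + 2 = 7098 (decimal)
Compute gcd(1340, 7098) = 2
2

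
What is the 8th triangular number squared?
The 8th triangular number = 8×9/2 = 36
Compute 36² = 36 × 36 = 1296
1296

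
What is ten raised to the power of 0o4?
Convert ten (English words) → 10 (decimal)
Convert 0o4 (octal) → 4 (decimal)
Compute 10 ^ 4 = 10000
10000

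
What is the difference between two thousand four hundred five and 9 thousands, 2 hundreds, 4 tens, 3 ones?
Convert two thousand four hundred five (English words) → 2×1000 + 4×100 + 5 = 2405 (decimal)
Convert 9 thousands, 2 hundreds, 4 tens, 3 ones (place-value notation) → 9×1000 + 2×100 + 4×10 + 3 = 9243 (decimal)
Difference: |2405 - 9243| = 6838
6838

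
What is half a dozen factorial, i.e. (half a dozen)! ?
Convert half a dozen (colloquial) → 6 (decimal)
Compute 6! = 720
720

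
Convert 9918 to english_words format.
Convert 9918 (decimal) → 9918 = 9×1000 + 9×100 + 18 → nine thousand nine hundred eighteen (English words)
nine thousand nine hundred eighteen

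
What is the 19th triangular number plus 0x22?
The 19th triangular number = 19×20/2 = 190
Convert 0x22 (hexadecimal) → 2×16 + 2 = 34 (decimal)
Compute 190 + 34 = 224
224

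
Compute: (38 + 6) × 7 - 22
Parentheses first: 38 + 6 = 44
Multiply: 44 × 7 = 308
Subtract: 308 - 22 = 286
286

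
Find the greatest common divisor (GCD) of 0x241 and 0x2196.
Convert 0x241 (hexadecimal) → 2×256 + 4×16 + 1 = 577 (decimal)
Convert 0x2196 (hexadecimal) → 2×4096 + 1×256 + 9×16 + 6 = 8598 (decimal)
Compute gcd(577, 8598) = 1
1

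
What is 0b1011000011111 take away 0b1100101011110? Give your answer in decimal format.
Convert 0b1011000011111 (binary) → 4096 + 1024 + 512 + 16 + 8 + 4 + 2 + 1 = 5663 (decimal)
Convert 0b1100101011110 (binary) → 4096 + 2048 + 256 + 64 + 16 + 8 + 4 + 2 = 6494 (decimal)
Compute 5663 - 6494 = -831
-831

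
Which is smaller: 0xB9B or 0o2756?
Convert 0xB9B (hexadecimal) → 11×256 + 9×16 + 11 = 2971 (decimal)
Convert 0o2756 (octal) → 2×512 + 7×64 + 5×8 + 6 = 1518 (decimal)
Compare 2971 vs 1518: smaller = 1518
1518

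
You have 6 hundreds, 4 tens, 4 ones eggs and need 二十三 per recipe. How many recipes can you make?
Convert 6 hundreds, 4 tens, 4 ones (place-value notation) → 6×100 + 4×10 + 4 = 644 (decimal)
Convert 二十三 (Chinese numeral) → 2×10 + 3 = 23 (decimal)
Compute 644 ÷ 23 = 28
28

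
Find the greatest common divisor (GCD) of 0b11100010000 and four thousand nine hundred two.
Convert 0b11100010000 (binary) → 1024 + 512 + 256 + 16 = 1808 (decimal)
Convert four thousand nine hundred two (English words) → 4×1000 + 9×100 + 2 = 4902 (decimal)
Compute gcd(1808, 4902) = 2
2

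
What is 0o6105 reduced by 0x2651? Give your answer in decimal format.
Convert 0o6105 (octal) → 6×512 + 1×64 + 5 = 3141 (decimal)
Convert 0x2651 (hexadecimal) → 2×4096 + 6×256 + 5×16 + 1 = 9809 (decimal)
Compute 3141 - 9809 = -6668
-6668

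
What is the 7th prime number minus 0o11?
The 7th prime number = 17
Convert 0o11 (octal) → 1×8 + 1 = 9 (decimal)
Compute 17 - 9 = 8
8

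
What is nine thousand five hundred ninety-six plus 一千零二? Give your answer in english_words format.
Convert nine thousand five hundred ninety-six (English words) → 9×1000 + 5×100 + 96 = 9596 (decimal)
Convert 一千零二 (Chinese numeral) → 1×1000 + 2 = 1002 (decimal)
Compute 9596 + 1002 = 10598
Convert 10598 (decimal) → 10598 = 10×1000 + 5×100 + 98 → ten thousand five hundred ninety-eight (English words)
ten thousand five hundred ninety-eight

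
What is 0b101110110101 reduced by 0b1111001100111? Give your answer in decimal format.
Convert 0b101110110101 (binary) → 2048 + 512 + 256 + 128 + 32 + 16 + 4 + 1 = 2997 (decimal)
Convert 0b1111001100111 (binary) → 4096 + 2048 + 1024 + 512 + 64 + 32 + 4 + 2 + 1 = 7783 (decimal)
Compute 2997 - 7783 = -4786
-4786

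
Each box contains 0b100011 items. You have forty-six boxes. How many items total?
Convert 0b100011 (binary) → 32 + 2 + 1 = 35 (decimal)
Convert forty-six (English words) → 46 (decimal)
Compute 35 × 46 = 1610
1610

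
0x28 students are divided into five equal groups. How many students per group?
Convert 0x28 (hexadecimal) → 2×16 + 8 = 40 (decimal)
Convert five (English words) → 5 (decimal)
Compute 40 ÷ 5 = 8
8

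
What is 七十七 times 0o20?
Convert 七十七 (Chinese numeral) → 7×10 + 7 = 77 (decimal)
Convert 0o20 (octal) → 2×8 = 16 (decimal)
Compute 77 × 16 = 1232
1232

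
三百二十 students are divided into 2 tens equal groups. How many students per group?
Convert 三百二十 (Chinese numeral) → 3×100 + 2×10 = 320 (decimal)
Convert 2 tens (place-value notation) → 2×10 = 20 (decimal)
Compute 320 ÷ 20 = 16
16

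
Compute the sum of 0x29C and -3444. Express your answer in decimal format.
Convert 0x29C (hexadecimal) → 2×256 + 9×16 + 12 = 668 (decimal)
Compute 668 + -3444 = -2776
-2776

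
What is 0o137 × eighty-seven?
Convert 0o137 (octal) → 1×64 + 3×8 + 7 = 95 (decimal)
Convert eighty-seven (English words) → 87 (decimal)
Compute 95 × 87 = 8265
8265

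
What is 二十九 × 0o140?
Convert 二十九 (Chinese numeral) → 2×10 + 9 = 29 (decimal)
Convert 0o140 (octal) → 1×64 + 4×8 = 96 (decimal)
Compute 29 × 96 = 2784
2784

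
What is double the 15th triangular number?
The 15th triangular number = 15×16/2 = 120
Compute 120 × 2 = 240
240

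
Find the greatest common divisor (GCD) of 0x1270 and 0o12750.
Convert 0x1270 (hexadecimal) → 1×4096 + 2×256 + 7×16 = 4720 (decimal)
Convert 0o12750 (octal) → 1×4096 + 2×512 + 7×64 + 5×8 = 5608 (decimal)
Compute gcd(4720, 5608) = 8
8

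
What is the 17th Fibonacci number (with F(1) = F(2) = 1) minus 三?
The 17th Fibonacci number (with F(1) = F(2) = 1) = 1597
Convert 三 (Chinese numeral) → 3 (decimal)
Compute 1597 - 3 = 1594
1594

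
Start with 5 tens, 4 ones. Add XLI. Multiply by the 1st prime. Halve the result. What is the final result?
Convert 5 tens, 4 ones (place-value notation) → 5×10 + 4 = 54 (decimal)
Start: 54
Convert XLI (Roman numeral) → 40 + 1 = 41 (decimal)
54 + 41 = 95
Convert the 1st prime (prime index) → 2 (decimal)
95 × 2 = 190
190 ÷ 2 = 95
95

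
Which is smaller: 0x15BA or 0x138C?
Convert 0x15BA (hexadecimal) → 1×4096 + 5×256 + 11×16 + 10 = 5562 (decimal)
Convert 0x138C (hexadecimal) → 1×4096 + 3×256 + 8×16 + 12 = 5004 (decimal)
Compare 5562 vs 5004: smaller = 5004
5004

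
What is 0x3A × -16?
Convert 0x3A (hexadecimal) → 3×16 + 10 = 58 (decimal)
Compute 58 × -16 = -928
-928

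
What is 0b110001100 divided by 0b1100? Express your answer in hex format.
Convert 0b110001100 (binary) → 256 + 128 + 8 + 4 = 396 (decimal)
Convert 0b1100 (binary) → 8 + 4 = 12 (decimal)
Compute 396 ÷ 12 = 33
Convert 33 (decimal) → 33 = 2×16 + 1 → 0x21 (hexadecimal)
0x21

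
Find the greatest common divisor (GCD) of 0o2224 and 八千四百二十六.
Convert 0o2224 (octal) → 2×512 + 2×64 + 2×8 + 4 = 1172 (decimal)
Convert 八千四百二十六 (Chinese numeral) → 8×1000 + 4×100 + 2×10 + 6 = 8426 (decimal)
Compute gcd(1172, 8426) = 2
2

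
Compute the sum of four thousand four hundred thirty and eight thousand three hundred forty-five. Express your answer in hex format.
Convert four thousand four hundred thirty (English words) → 4×1000 + 4×100 + 30 = 4430 (decimal)
Convert eight thousand three hundred forty-five (English words) → 8×1000 + 3×100 + 45 = 8345 (decimal)
Compute 4430 + 8345 = 12775
Convert 12775 (decimal) → 12775 = 3×4096 + 1×256 + 14×16 + 7 → 0x31E7 (hexadecimal)
0x31E7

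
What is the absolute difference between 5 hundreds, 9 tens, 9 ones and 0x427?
Convert 5 hundreds, 9 tens, 9 ones (place-value notation) → 5×100 + 9×10 + 9 = 599 (decimal)
Convert 0x427 (hexadecimal) → 4×256 + 2×16 + 7 = 1063 (decimal)
Compute |599 - 1063| = 464
464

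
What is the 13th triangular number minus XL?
The 13th triangular number = 13×14/2 = 91
Convert XL (Roman numeral) → 40 (decimal)
Compute 91 - 40 = 51
51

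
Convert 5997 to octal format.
Convert 5997 (decimal) → 5997 = 1×4096 + 3×512 + 5×64 + 5×8 + 5 → 0o13555 (octal)
0o13555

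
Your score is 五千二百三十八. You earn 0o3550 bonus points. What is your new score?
Convert 五千二百三十八 (Chinese numeral) → 5×1000 + 2×100 + 3×10 + 8 = 5238 (decimal)
Convert 0o3550 (octal) → 3×512 + 5×64 + 5×8 = 1896 (decimal)
Compute 5238 + 1896 = 7134
7134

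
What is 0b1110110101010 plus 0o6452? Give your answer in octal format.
Convert 0b1110110101010 (binary) → 4096 + 2048 + 1024 + 256 + 128 + 32 + 8 + 2 = 7594 (decimal)
Convert 0o6452 (octal) → 6×512 + 4×64 + 5×8 + 2 = 3370 (decimal)
Compute 7594 + 3370 = 10964
Convert 10964 (decimal) → 10964 = 2×4096 + 5×512 + 3×64 + 2×8 + 4 → 0o25324 (octal)
0o25324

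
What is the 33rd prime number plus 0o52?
The 33rd prime number = 137
Convert 0o52 (octal) → 5×8 + 2 = 42 (decimal)
Compute 137 + 42 = 179
179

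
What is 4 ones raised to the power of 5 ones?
Convert 4 ones (place-value notation) → 4 (decimal)
Convert 5 ones (place-value notation) → 5 (decimal)
Compute 4 ^ 5 = 1024
1024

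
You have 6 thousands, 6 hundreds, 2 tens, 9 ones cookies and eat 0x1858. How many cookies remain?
Convert 6 thousands, 6 hundreds, 2 tens, 9 ones (place-value notation) → 6×1000 + 6×100 + 2×10 + 9 = 6629 (decimal)
Convert 0x1858 (hexadecimal) → 1×4096 + 8×256 + 5×16 + 8 = 6232 (decimal)
Compute 6629 - 6232 = 397
397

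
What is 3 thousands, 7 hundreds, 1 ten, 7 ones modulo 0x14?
Convert 3 thousands, 7 hundreds, 1 ten, 7 ones (place-value notation) → 3×1000 + 7×100 + 1×10 + 7 = 3717 (decimal)
Convert 0x14 (hexadecimal) → 1×16 + 4 = 20 (decimal)
Compute 3717 mod 20 = 17
17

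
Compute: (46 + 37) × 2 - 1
Parentheses first: 46 + 37 = 83
Multiply: 83 × 2 = 166
Subtract: 166 - 1 = 165
165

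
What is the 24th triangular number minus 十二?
The 24th triangular number = 24×25/2 = 300
Convert 十二 (Chinese numeral) → 1×10 + 2 = 12 (decimal)
Compute 300 - 12 = 288
288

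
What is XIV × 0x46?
Convert XIV (Roman numeral) → 10 + 4 = 14 (decimal)
Convert 0x46 (hexadecimal) → 4×16 + 6 = 70 (decimal)
Compute 14 × 70 = 980
980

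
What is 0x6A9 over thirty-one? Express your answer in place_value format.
Convert 0x6A9 (hexadecimal) → 6×256 + 10×16 + 9 = 1705 (decimal)
Convert thirty-one (English words) → 31 (decimal)
Compute 1705 ÷ 31 = 55
Convert 55 (decimal) → 55 = 5×10 + 5 → 5 tens, 5 ones (place-value notation)
5 tens, 5 ones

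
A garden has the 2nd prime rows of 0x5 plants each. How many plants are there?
Convert 0x5 (hexadecimal) → 5 (decimal)
Convert the 2nd prime (prime index) → 3 (decimal)
Compute 5 × 3 = 15
15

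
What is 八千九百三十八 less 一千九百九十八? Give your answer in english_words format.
Convert 八千九百三十八 (Chinese numeral) → 8×1000 + 9×100 + 3×10 + 8 = 8938 (decimal)
Convert 一千九百九十八 (Chinese numeral) → 1×1000 + 9×100 + 9×10 + 8 = 1998 (decimal)
Compute 8938 - 1998 = 6940
Convert 6940 (decimal) → 6940 = 6×1000 + 9×100 + 40 → six thousand nine hundred forty (English words)
six thousand nine hundred forty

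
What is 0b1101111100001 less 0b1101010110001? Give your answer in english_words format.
Convert 0b1101111100001 (binary) → 4096 + 2048 + 512 + 256 + 128 + 64 + 32 + 1 = 7137 (decimal)
Convert 0b1101010110001 (binary) → 4096 + 2048 + 512 + 128 + 32 + 16 + 1 = 6833 (decimal)
Compute 7137 - 6833 = 304
Convert 304 (decimal) → 304 = 3×100 + 4 → three hundred four (English words)
three hundred four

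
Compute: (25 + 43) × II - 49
Convert II (Roman numeral) → 1 + 1 = 2 (decimal)
Expression in decimal: (25 + 43) × 2 - 49
Parentheses first: 25 + 43 = 68
Multiply: 68 × 2 = 136
Subtract: 136 - 49 = 87
87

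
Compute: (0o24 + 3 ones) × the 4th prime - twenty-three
Convert 0o24 (octal) → 2×8 + 4 = 20 (decimal)
Convert 3 ones (place-value notation) → 3 (decimal)
Convert the 4th prime (prime index) → 7 (decimal)
Convert twenty-three (English words) → 23 (decimal)
Expression in decimal: (20 + 3) × 7 - 23
Parentheses first: 20 + 3 = 23
Multiply: 23 × 7 = 161
Subtract: 161 - 23 = 138
138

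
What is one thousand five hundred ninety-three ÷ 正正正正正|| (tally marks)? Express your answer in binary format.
Convert one thousand five hundred ninety-three (English words) → 1×1000 + 5×100 + 93 = 1593 (decimal)
Convert 正正正正正|| (tally marks) → 5 + 5 + 5 + 5 + 5 + 2 = 27 (decimal)
Compute 1593 ÷ 27 = 59
Convert 59 (decimal) → 59 = 32 + 16 + 8 + 2 + 1 → 0b111011 (binary)
0b111011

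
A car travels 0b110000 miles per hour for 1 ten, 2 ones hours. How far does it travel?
Convert 0b110000 (binary) → 32 + 16 = 48 (decimal)
Convert 1 ten, 2 ones (place-value notation) → 1×10 + 2 = 12 (decimal)
Compute 48 × 12 = 576
576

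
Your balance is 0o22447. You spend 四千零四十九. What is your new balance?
Convert 0o22447 (octal) → 2×4096 + 2×512 + 4×64 + 4×8 + 7 = 9511 (decimal)
Convert 四千零四十九 (Chinese numeral) → 4×1000 + 4×10 + 9 = 4049 (decimal)
Compute 9511 - 4049 = 5462
5462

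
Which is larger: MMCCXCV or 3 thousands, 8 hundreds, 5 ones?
Convert MMCCXCV (Roman numeral) → 1000 + 1000 + 100 + 100 + 90 + 5 = 2295 (decimal)
Convert 3 thousands, 8 hundreds, 5 ones (place-value notation) → 3×1000 + 8×100 + 5 = 3805 (decimal)
Compare 2295 vs 3805: larger = 3805
3805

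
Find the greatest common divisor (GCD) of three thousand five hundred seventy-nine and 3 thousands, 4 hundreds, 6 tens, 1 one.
Convert three thousand five hundred seventy-nine (English words) → 3×1000 + 5×100 + 79 = 3579 (decimal)
Convert 3 thousands, 4 hundreds, 6 tens, 1 one (place-value notation) → 3×1000 + 4×100 + 6×10 + 1 = 3461 (decimal)
Compute gcd(3579, 3461) = 1
1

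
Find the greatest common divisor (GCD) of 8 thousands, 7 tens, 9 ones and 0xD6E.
Convert 8 thousands, 7 tens, 9 ones (place-value notation) → 8×1000 + 7×10 + 9 = 8079 (decimal)
Convert 0xD6E (hexadecimal) → 13×256 + 6×16 + 14 = 3438 (decimal)
Compute gcd(8079, 3438) = 3
3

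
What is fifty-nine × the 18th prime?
Convert fifty-nine (English words) → 59 (decimal)
Convert the 18th prime (prime index) → 61 (decimal)
Compute 59 × 61 = 3599
3599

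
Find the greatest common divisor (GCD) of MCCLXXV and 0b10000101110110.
Convert MCCLXXV (Roman numeral) → 1000 + 100 + 100 + 50 + 10 + 10 + 5 = 1275 (decimal)
Convert 0b10000101110110 (binary) → 8192 + 256 + 64 + 32 + 16 + 4 + 2 = 8566 (decimal)
Compute gcd(1275, 8566) = 1
1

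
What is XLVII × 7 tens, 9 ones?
Convert XLVII (Roman numeral) → 40 + 5 + 1 + 1 = 47 (decimal)
Convert 7 tens, 9 ones (place-value notation) → 7×10 + 9 = 79 (decimal)
Compute 47 × 79 = 3713
3713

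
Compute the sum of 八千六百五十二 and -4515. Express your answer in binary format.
Convert 八千六百五十二 (Chinese numeral) → 8×1000 + 6×100 + 5×10 + 2 = 8652 (decimal)
Compute 8652 + -4515 = 4137
Convert 4137 (decimal) → 4137 = 4096 + 32 + 8 + 1 → 0b1000000101001 (binary)
0b1000000101001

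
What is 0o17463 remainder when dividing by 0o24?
Convert 0o17463 (octal) → 1×4096 + 7×512 + 4×64 + 6×8 + 3 = 7987 (decimal)
Convert 0o24 (octal) → 2×8 + 4 = 20 (decimal)
Compute 7987 mod 20 = 7
7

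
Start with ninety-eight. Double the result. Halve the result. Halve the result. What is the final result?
Convert ninety-eight (English words) → 98 (decimal)
Start: 98
98 × 2 = 196
196 ÷ 2 = 98
98 ÷ 2 = 49
49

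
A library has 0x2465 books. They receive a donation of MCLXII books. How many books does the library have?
Convert 0x2465 (hexadecimal) → 2×4096 + 4×256 + 6×16 + 5 = 9317 (decimal)
Convert MCLXII (Roman numeral) → 1000 + 100 + 50 + 10 + 1 + 1 = 1162 (decimal)
Compute 9317 + 1162 = 10479
10479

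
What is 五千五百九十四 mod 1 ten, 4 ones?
Convert 五千五百九十四 (Chinese numeral) → 5×1000 + 5×100 + 9×10 + 4 = 5594 (decimal)
Convert 1 ten, 4 ones (place-value notation) → 1×10 + 4 = 14 (decimal)
Compute 5594 mod 14 = 8
8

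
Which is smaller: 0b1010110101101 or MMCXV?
Convert 0b1010110101101 (binary) → 4096 + 1024 + 256 + 128 + 32 + 8 + 4 + 1 = 5549 (decimal)
Convert MMCXV (Roman numeral) → 1000 + 1000 + 100 + 10 + 5 = 2115 (decimal)
Compare 5549 vs 2115: smaller = 2115
2115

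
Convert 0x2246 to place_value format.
Convert 0x2246 (hexadecimal) → 2×4096 + 2×256 + 4×16 + 6 = 8774 (decimal)
Convert 8774 (decimal) → 8774 = 8×1000 + 7×100 + 7×10 + 4 → 8 thousands, 7 hundreds, 7 tens, 4 ones (place-value notation)
8 thousands, 7 hundreds, 7 tens, 4 ones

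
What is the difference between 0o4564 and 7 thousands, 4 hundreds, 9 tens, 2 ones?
Convert 0o4564 (octal) → 4×512 + 5×64 + 6×8 + 4 = 2420 (decimal)
Convert 7 thousands, 4 hundreds, 9 tens, 2 ones (place-value notation) → 7×1000 + 4×100 + 9×10 + 2 = 7492 (decimal)
Difference: |2420 - 7492| = 5072
5072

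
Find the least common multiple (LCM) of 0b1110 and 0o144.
Convert 0b1110 (binary) → 8 + 4 + 2 = 14 (decimal)
Convert 0o144 (octal) → 1×64 + 4×8 + 4 = 100 (decimal)
Compute lcm(14, 100) = 700
700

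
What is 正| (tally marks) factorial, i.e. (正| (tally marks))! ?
Convert 正| (tally marks) → 5 + 1 = 6 (decimal)
Compute 6! = 720
720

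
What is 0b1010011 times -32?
Convert 0b1010011 (binary) → 64 + 16 + 2 + 1 = 83 (decimal)
Compute 83 × -32 = -2656
-2656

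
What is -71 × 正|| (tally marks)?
Convert 正|| (tally marks) → 5 + 2 = 7 (decimal)
Compute -71 × 7 = -497
-497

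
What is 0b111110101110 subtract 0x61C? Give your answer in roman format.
Convert 0b111110101110 (binary) → 2048 + 1024 + 512 + 256 + 128 + 32 + 8 + 4 + 2 = 4014 (decimal)
Convert 0x61C (hexadecimal) → 6×256 + 1×16 + 12 = 1564 (decimal)
Compute 4014 - 1564 = 2450
Convert 2450 (decimal) → 2450 = 1000 + 1000 + 400 + 50 → MMCDL (Roman numeral)
MMCDL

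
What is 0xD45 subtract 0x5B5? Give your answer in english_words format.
Convert 0xD45 (hexadecimal) → 13×256 + 4×16 + 5 = 3397 (decimal)
Convert 0x5B5 (hexadecimal) → 5×256 + 11×16 + 5 = 1461 (decimal)
Compute 3397 - 1461 = 1936
Convert 1936 (decimal) → 1936 = 1×1000 + 9×100 + 36 → one thousand nine hundred thirty-six (English words)
one thousand nine hundred thirty-six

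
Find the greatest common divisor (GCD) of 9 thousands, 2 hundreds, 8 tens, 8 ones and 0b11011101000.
Convert 9 thousands, 2 hundreds, 8 tens, 8 ones (place-value notation) → 9×1000 + 2×100 + 8×10 + 8 = 9288 (decimal)
Convert 0b11011101000 (binary) → 1024 + 512 + 128 + 64 + 32 + 8 = 1768 (decimal)
Compute gcd(9288, 1768) = 8
8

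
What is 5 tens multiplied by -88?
Convert 5 tens (place-value notation) → 5×10 = 50 (decimal)
Compute 50 × -88 = -4400
-4400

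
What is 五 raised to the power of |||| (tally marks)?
Convert 五 (Chinese numeral) → 5 (decimal)
Convert |||| (tally marks) → 4 (decimal)
Compute 5 ^ 4 = 625
625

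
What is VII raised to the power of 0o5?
Convert VII (Roman numeral) → 5 + 1 + 1 = 7 (decimal)
Convert 0o5 (octal) → 5 (decimal)
Compute 7 ^ 5 = 16807
16807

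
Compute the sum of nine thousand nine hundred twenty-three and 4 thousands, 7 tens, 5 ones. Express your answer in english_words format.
Convert nine thousand nine hundred twenty-three (English words) → 9×1000 + 9×100 + 23 = 9923 (decimal)
Convert 4 thousands, 7 tens, 5 ones (place-value notation) → 4×1000 + 7×10 + 5 = 4075 (decimal)
Compute 9923 + 4075 = 13998
Convert 13998 (decimal) → 13998 = 13×1000 + 9×100 + 98 → thirteen thousand nine hundred ninety-eight (English words)
thirteen thousand nine hundred ninety-eight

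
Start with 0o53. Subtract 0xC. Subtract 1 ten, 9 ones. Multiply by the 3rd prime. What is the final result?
Convert 0o53 (octal) → 5×8 + 3 = 43 (decimal)
Start: 43
Convert 0xC (hexadecimal) → 12 (decimal)
43 - 12 = 31
Convert 1 ten, 9 ones (place-value notation) → 1×10 + 9 = 19 (decimal)
31 - 19 = 12
Convert the 3rd prime (prime index) → 5 (decimal)
12 × 5 = 60
60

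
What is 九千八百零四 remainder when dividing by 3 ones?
Convert 九千八百零四 (Chinese numeral) → 9×1000 + 8×100 + 4 = 9804 (decimal)
Convert 3 ones (place-value notation) → 3 (decimal)
Compute 9804 mod 3 = 0
0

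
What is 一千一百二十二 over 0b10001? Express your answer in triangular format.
Convert 一千一百二十二 (Chinese numeral) → 1×1000 + 1×100 + 2×10 + 2 = 1122 (decimal)
Convert 0b10001 (binary) → 16 + 1 = 17 (decimal)
Compute 1122 ÷ 17 = 66
Convert 66 (decimal) → 66 = 11×12/2 → the 11th triangular number (triangular index)
the 11th triangular number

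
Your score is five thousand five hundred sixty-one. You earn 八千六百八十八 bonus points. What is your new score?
Convert five thousand five hundred sixty-one (English words) → 5×1000 + 5×100 + 61 = 5561 (decimal)
Convert 八千六百八十八 (Chinese numeral) → 8×1000 + 6×100 + 8×10 + 8 = 8688 (decimal)
Compute 5561 + 8688 = 14249
14249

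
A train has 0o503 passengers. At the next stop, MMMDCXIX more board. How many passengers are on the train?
Convert 0o503 (octal) → 5×64 + 3 = 323 (decimal)
Convert MMMDCXIX (Roman numeral) → 1000 + 1000 + 1000 + 500 + 100 + 10 + 9 = 3619 (decimal)
Compute 323 + 3619 = 3942
3942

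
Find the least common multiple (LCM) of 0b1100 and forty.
Convert 0b1100 (binary) → 8 + 4 = 12 (decimal)
Convert forty (English words) → 40 (decimal)
Compute lcm(12, 40) = 120
120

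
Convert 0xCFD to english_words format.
Convert 0xCFD (hexadecimal) → 12×256 + 15×16 + 13 = 3325 (decimal)
Convert 3325 (decimal) → 3325 = 3×1000 + 3×100 + 25 → three thousand three hundred twenty-five (English words)
three thousand three hundred twenty-five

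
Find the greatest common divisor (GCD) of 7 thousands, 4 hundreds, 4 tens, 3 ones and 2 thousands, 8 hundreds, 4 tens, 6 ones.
Convert 7 thousands, 4 hundreds, 4 tens, 3 ones (place-value notation) → 7×1000 + 4×100 + 4×10 + 3 = 7443 (decimal)
Convert 2 thousands, 8 hundreds, 4 tens, 6 ones (place-value notation) → 2×1000 + 8×100 + 4×10 + 6 = 2846 (decimal)
Compute gcd(7443, 2846) = 1
1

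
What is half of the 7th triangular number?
The 7th triangular number = 7×8/2 = 28
Compute 28 ÷ 2 = 14
14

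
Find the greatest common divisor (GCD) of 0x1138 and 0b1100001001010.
Convert 0x1138 (hexadecimal) → 1×4096 + 1×256 + 3×16 + 8 = 4408 (decimal)
Convert 0b1100001001010 (binary) → 4096 + 2048 + 64 + 8 + 2 = 6218 (decimal)
Compute gcd(4408, 6218) = 2
2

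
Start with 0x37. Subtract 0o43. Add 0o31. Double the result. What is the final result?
Convert 0x37 (hexadecimal) → 3×16 + 7 = 55 (decimal)
Start: 55
Convert 0o43 (octal) → 4×8 + 3 = 35 (decimal)
55 - 35 = 20
Convert 0o31 (octal) → 3×8 + 1 = 25 (decimal)
20 + 25 = 45
45 × 2 = 90
90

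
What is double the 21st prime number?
The 21st prime number = 73
Compute 73 × 2 = 146
146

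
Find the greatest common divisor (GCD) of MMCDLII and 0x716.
Convert MMCDLII (Roman numeral) → 1000 + 1000 + 400 + 50 + 1 + 1 = 2452 (decimal)
Convert 0x716 (hexadecimal) → 7×256 + 1×16 + 6 = 1814 (decimal)
Compute gcd(2452, 1814) = 2
2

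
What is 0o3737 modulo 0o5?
Convert 0o3737 (octal) → 3×512 + 7×64 + 3×8 + 7 = 2015 (decimal)
Convert 0o5 (octal) → 5 (decimal)
Compute 2015 mod 5 = 0
0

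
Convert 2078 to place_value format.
Convert 2078 (decimal) → 2078 = 2×1000 + 7×10 + 8 → 2 thousands, 7 tens, 8 ones (place-value notation)
2 thousands, 7 tens, 8 ones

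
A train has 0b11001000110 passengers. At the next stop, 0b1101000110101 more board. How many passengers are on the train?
Convert 0b11001000110 (binary) → 1024 + 512 + 64 + 4 + 2 = 1606 (decimal)
Convert 0b1101000110101 (binary) → 4096 + 2048 + 512 + 32 + 16 + 4 + 1 = 6709 (decimal)
Compute 1606 + 6709 = 8315
8315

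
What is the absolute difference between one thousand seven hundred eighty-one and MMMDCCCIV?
Convert one thousand seven hundred eighty-one (English words) → 1×1000 + 7×100 + 81 = 1781 (decimal)
Convert MMMDCCCIV (Roman numeral) → 1000 + 1000 + 1000 + 500 + 100 + 100 + 100 + 4 = 3804 (decimal)
Compute |1781 - 3804| = 2023
2023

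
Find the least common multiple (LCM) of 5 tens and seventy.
Convert 5 tens (place-value notation) → 5×10 = 50 (decimal)
Convert seventy (English words) → 70 (decimal)
Compute lcm(50, 70) = 350
350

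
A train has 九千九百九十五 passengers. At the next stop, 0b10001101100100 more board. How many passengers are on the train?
Convert 九千九百九十五 (Chinese numeral) → 9×1000 + 9×100 + 9×10 + 5 = 9995 (decimal)
Convert 0b10001101100100 (binary) → 8192 + 512 + 256 + 64 + 32 + 4 = 9060 (decimal)
Compute 9995 + 9060 = 19055
19055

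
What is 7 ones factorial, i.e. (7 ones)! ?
Convert 7 ones (place-value notation) → 7 (decimal)
Compute 7! = 5040
5040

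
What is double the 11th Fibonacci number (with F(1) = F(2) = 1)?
The 11th Fibonacci number (with F(1) = F(2) = 1): 1, 1, 2, 3, 5, 8, 13, 21, 34, 55, 89 → 89
Compute 89 × 2 = 178
178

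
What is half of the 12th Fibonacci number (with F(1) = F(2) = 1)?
The 12th Fibonacci number (with F(1) = F(2) = 1): 1, 1, 2, 3, 5, 8, 13, 21, 34, 55, 89, 144 → 144
Compute 144 ÷ 2 = 72
72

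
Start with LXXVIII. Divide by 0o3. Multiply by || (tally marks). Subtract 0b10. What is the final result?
Convert LXXVIII (Roman numeral) → 50 + 10 + 10 + 5 + 1 + 1 + 1 = 78 (decimal)
Start: 78
Convert 0o3 (octal) → 3 (decimal)
78 ÷ 3 = 26
Convert || (tally marks) → 2 (decimal)
26 × 2 = 52
Convert 0b10 (binary) → 2 (decimal)
52 - 2 = 50
50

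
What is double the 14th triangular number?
The 14th triangular number = 14×15/2 = 105
Compute 105 × 2 = 210
210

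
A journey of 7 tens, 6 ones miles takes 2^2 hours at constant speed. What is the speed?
Convert 7 tens, 6 ones (place-value notation) → 7×10 + 6 = 76 (decimal)
Convert 2^2 (power) → 4 (decimal)
Compute 76 ÷ 4 = 19
19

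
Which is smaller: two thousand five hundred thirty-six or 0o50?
Convert two thousand five hundred thirty-six (English words) → 2×1000 + 5×100 + 36 = 2536 (decimal)
Convert 0o50 (octal) → 5×8 = 40 (decimal)
Compare 2536 vs 40: smaller = 40
40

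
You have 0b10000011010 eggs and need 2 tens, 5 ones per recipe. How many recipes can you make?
Convert 0b10000011010 (binary) → 1024 + 16 + 8 + 2 = 1050 (decimal)
Convert 2 tens, 5 ones (place-value notation) → 2×10 + 5 = 25 (decimal)
Compute 1050 ÷ 25 = 42
42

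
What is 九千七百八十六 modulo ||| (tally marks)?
Convert 九千七百八十六 (Chinese numeral) → 9×1000 + 7×100 + 8×10 + 6 = 9786 (decimal)
Convert ||| (tally marks) → 3 (decimal)
Compute 9786 mod 3 = 0
0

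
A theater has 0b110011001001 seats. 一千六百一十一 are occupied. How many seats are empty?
Convert 0b110011001001 (binary) → 2048 + 1024 + 128 + 64 + 8 + 1 = 3273 (decimal)
Convert 一千六百一十一 (Chinese numeral) → 1×1000 + 6×100 + 1×10 + 1 = 1611 (decimal)
Compute 3273 - 1611 = 1662
1662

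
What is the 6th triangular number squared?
The 6th triangular number = 6×7/2 = 21
Compute 21² = 21 × 21 = 441
441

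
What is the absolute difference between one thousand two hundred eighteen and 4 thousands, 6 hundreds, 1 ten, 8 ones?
Convert one thousand two hundred eighteen (English words) → 1×1000 + 2×100 + 18 = 1218 (decimal)
Convert 4 thousands, 6 hundreds, 1 ten, 8 ones (place-value notation) → 4×1000 + 6×100 + 1×10 + 8 = 4618 (decimal)
Compute |1218 - 4618| = 3400
3400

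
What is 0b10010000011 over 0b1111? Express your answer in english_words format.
Convert 0b10010000011 (binary) → 1024 + 128 + 2 + 1 = 1155 (decimal)
Convert 0b1111 (binary) → 8 + 4 + 2 + 1 = 15 (decimal)
Compute 1155 ÷ 15 = 77
Convert 77 (decimal) → seventy-seven (English words)
seventy-seven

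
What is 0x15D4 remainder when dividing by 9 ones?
Convert 0x15D4 (hexadecimal) → 1×4096 + 5×256 + 13×16 + 4 = 5588 (decimal)
Convert 9 ones (place-value notation) → 9 (decimal)
Compute 5588 mod 9 = 8
8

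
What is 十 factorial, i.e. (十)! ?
Convert 十 (Chinese numeral) → 1×10 = 10 (decimal)
Compute 10! = 3628800
3628800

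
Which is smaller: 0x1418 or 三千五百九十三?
Convert 0x1418 (hexadecimal) → 1×4096 + 4×256 + 1×16 + 8 = 5144 (decimal)
Convert 三千五百九十三 (Chinese numeral) → 3×1000 + 5×100 + 9×10 + 3 = 3593 (decimal)
Compare 5144 vs 3593: smaller = 3593
3593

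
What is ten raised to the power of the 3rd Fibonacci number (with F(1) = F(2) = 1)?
Convert ten (English words) → 10 (decimal)
Convert the 3rd Fibonacci number (with F(1) = F(2) = 1) (Fibonacci index) → 1, 1, 2 → 2 (decimal)
Compute 10 ^ 2 = 100
100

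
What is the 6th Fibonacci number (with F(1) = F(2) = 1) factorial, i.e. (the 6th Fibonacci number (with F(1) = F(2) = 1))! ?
Convert the 6th Fibonacci number (with F(1) = F(2) = 1) (Fibonacci index) → 1, 1, 2, 3, 5, 8 → 8 (decimal)
Compute 8! = 40320
40320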